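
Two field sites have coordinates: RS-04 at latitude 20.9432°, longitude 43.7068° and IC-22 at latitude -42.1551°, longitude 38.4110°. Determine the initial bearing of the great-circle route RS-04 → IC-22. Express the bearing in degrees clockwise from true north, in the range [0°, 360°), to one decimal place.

184.4°

Δλ = -5.2958°
y = sin Δλ · cos φ₂ = -0.068423
x = cos φ₁ sin φ₂ − sin φ₁ cos φ₂ cos Δλ = -0.890653
θ = atan2(y, x) = -175.6070° → 184.3930° (mod 360°)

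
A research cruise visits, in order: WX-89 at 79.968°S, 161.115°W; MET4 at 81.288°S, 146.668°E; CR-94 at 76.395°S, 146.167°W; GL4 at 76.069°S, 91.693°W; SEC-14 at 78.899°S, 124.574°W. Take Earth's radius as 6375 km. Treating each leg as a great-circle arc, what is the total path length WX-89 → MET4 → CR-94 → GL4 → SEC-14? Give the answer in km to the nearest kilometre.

4596 km

WX-89→MET4: c = 0.144938 rad, d = 923.98 km
MET4→CR-94: c = 0.226076 rad, d = 1441.24 km
CR-94→GL4: c = 0.218336 rad, d = 1391.89 km
GL4→SEC-14: c = 0.131591 rad, d = 838.89 km
Total = 923.98 + 1441.24 + 1391.89 + 838.89 = 4596.00 km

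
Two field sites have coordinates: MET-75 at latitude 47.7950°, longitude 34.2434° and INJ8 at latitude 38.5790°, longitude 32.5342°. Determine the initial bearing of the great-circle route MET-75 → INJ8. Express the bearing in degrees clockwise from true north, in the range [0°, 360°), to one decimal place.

188.3°

Δλ = -1.7092°
y = sin Δλ · cos φ₂ = -0.023317
x = cos φ₁ sin φ₂ − sin φ₁ cos φ₂ cos Δλ = -0.159899
θ = atan2(y, x) = -171.7034° → 188.2966° (mod 360°)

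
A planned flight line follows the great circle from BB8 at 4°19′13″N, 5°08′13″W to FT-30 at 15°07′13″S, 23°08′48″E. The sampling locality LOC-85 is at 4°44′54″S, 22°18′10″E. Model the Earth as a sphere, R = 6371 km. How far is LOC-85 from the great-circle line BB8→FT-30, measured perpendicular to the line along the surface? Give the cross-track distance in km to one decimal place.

919.4 km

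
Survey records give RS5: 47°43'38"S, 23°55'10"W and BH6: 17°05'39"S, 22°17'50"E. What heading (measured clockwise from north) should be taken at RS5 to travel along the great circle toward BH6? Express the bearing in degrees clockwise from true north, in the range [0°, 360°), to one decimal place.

67.1°

RS5: φ = -47.72722°, λ = -23.91944°
BH6: φ = -17.09417°, λ = +22.29722°
Δλ = 46.2167°
y = sin Δλ · cos φ₂ = 0.690067
x = cos φ₁ sin φ₂ − sin φ₁ cos φ₂ cos Δλ = 0.291654
θ = atan2(y, x) = 67.0889° → 67.0889° (mod 360°)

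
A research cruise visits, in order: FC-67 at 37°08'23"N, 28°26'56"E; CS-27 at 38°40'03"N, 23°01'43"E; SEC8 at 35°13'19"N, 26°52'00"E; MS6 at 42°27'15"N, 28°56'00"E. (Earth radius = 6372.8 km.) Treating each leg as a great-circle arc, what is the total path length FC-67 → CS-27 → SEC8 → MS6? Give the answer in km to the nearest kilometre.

FC-67: φ = +37.13972°, λ = +28.44889°
CS-27: φ = +38.66750°, λ = +23.02861°
SEC8: φ = +35.22194°, λ = +26.86667°
MS6: φ = +42.45417°, λ = +28.93333°
FC-67→CS-27: c = 0.079249 rad, d = 505.04 km
CS-27→SEC8: c = 0.080498 rad, d = 512.99 km
SEC8→MS6: c = 0.129303 rad, d = 824.02 km
Total = 505.04 + 512.99 + 824.02 = 1842.05 km

1842 km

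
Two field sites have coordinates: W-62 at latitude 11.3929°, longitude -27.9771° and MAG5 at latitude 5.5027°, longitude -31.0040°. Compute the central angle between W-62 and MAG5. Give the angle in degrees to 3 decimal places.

6.607°

Δφ = -5.8902°,  Δλ = -3.0269°
a = sin²(Δφ/2) + cos φ₁ cos φ₂ sin²(Δλ/2) = 0.003320
c = 2·arcsin(√a) = 0.115311 rad = 6.6068°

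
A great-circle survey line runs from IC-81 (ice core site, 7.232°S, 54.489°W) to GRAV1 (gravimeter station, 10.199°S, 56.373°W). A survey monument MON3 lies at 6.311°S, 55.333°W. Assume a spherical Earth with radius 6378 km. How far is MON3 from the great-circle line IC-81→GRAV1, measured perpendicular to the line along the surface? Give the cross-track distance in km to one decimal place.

133.5 km

δ₁₃ = central angle IC-81→MON3 = 0.021734 rad  (haversine)
θ₁₃ = bearing IC-81→MON3 = 317.647°,  θ₁₂ = bearing IC-81→GRAV1 = 211.977°
dₓₜ = R·arcsin(sin δ₁₃ · sin(θ₁₃ − θ₁₂)) = 6378·arcsin(0.02173·sin(105.670°)) = 133.465 km
|dₓₜ| = 133.465 km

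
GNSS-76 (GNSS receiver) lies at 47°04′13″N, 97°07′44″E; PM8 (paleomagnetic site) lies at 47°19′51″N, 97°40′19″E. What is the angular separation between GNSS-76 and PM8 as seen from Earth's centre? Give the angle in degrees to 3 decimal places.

0.452°

GNSS-76: φ = +47.07028°, λ = +97.12889°
PM8: φ = +47.33083°, λ = +97.67194°
Δφ = 0.2606°,  Δλ = 0.5431°
a = sin²(Δφ/2) + cos φ₁ cos φ₂ sin²(Δλ/2) = 0.000016
c = 2·arcsin(√a) = 0.007884 rad = 0.4517°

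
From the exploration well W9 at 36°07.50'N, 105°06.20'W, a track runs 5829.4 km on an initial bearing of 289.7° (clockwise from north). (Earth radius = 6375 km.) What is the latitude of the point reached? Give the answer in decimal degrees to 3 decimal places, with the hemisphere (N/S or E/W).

W9: φ = +36.12500°, λ = -105.10333°
δ = d/R = 5829.4/6375 = 0.914416 rad
φ₂ = arcsin(sin φ₁ cos δ + cos φ₁ sin δ cos θ)
   = arcsin(0.58955·0.61025 + 0.80773·0.79221·0.33710) = 35.13315°
λ₂ = λ₁ + atan2(sin θ sin δ cos φ₁, cos δ − sin φ₁ sin φ₂) = -170.88479°

35.133°N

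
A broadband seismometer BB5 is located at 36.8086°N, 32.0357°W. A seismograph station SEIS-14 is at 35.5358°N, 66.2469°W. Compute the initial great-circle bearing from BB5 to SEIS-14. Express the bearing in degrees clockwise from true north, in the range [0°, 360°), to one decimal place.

277.7°

Δλ = -34.2112°
y = sin Δλ · cos φ₂ = -0.457528
x = cos φ₁ sin φ₂ − sin φ₁ cos φ₂ cos Δλ = 0.062149
θ = atan2(y, x) = -82.2645° → 277.7355° (mod 360°)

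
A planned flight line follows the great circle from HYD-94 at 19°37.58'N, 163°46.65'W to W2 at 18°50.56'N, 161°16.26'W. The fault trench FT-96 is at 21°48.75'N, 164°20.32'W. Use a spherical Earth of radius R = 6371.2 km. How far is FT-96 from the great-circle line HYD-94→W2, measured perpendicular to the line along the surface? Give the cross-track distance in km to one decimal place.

HYD-94: φ = +19.62633°, λ = -163.77750°
W2: φ = +18.84267°, λ = -161.27100°
FT-96: φ = +21.81250°, λ = -164.33867°
δ₁₃ = central angle HYD-94→FT-96 = 0.039240 rad  (haversine)
θ₁₃ = bearing HYD-94→FT-96 = 346.598°,  θ₁₂ = bearing HYD-94→W2 = 107.906°
dₓₜ = R·arcsin(sin δ₁₃ · sin(θ₁₃ − θ₁₂)) = 6371.2·arcsin(0.03923·sin(238.692°)) = -213.586 km
|dₓₜ| = 213.586 km

213.6 km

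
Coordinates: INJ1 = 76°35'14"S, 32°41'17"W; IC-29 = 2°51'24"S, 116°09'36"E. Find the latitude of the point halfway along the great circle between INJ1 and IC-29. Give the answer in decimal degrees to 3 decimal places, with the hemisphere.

51.644°S

INJ1: φ = -76.58722°, λ = -32.68806°
IC-29: φ = -2.85667°, λ = +116.16000°
Bx = cos φ₂ cos Δλ = -0.854735,  By = cos φ₂ sin Δλ = 0.516667
φₘ = atan2(sin φ₁ + sin φ₂, √((cos φ₁ + Bx)² + By²)) = -51.64419°
λₘ = λ₁ + atan2(By, cos φ₁ + Bx) = 107.63195°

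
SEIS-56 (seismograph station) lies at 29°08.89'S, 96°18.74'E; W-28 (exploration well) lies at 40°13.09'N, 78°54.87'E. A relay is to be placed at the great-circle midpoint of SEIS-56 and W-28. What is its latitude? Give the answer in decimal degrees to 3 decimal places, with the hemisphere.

5.599°N

SEIS-56: φ = -29.14817°, λ = +96.31233°
W-28: φ = +40.21817°, λ = +78.91450°
Bx = cos φ₂ cos Δλ = 0.728658,  By = cos φ₂ sin Δλ = -0.228317
φₘ = atan2(sin φ₁ + sin φ₂, √((cos φ₁ + Bx)² + By²)) = 5.59871°
λₘ = λ₁ + atan2(By, cos φ₁ + Bx) = 88.20126°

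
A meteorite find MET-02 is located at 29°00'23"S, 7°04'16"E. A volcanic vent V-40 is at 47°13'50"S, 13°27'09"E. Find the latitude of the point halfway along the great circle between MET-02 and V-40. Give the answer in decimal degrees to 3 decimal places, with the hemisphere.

38.161°S

MET-02: φ = -29.00639°, λ = +7.07111°
V-40: φ = -47.23056°, λ = +13.45250°
Bx = cos φ₂ cos Δλ = 0.674843,  By = cos φ₂ sin Δλ = 0.075474
φₘ = atan2(sin φ₁ + sin φ₂, √((cos φ₁ + Bx)² + By²)) = -38.16096°
λₘ = λ₁ + atan2(By, cos φ₁ + Bx) = 9.85986°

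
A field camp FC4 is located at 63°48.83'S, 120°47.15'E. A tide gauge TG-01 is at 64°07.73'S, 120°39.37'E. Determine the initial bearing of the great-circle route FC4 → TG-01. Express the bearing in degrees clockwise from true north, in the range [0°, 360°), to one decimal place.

190.2°

FC4: φ = -63.81383°, λ = +120.78583°
TG-01: φ = -64.12883°, λ = +120.65617°
Δλ = -0.1297°
y = sin Δλ · cos φ₂ = -0.000988
x = cos φ₁ sin φ₂ − sin φ₁ cos φ₂ cos Δλ = -0.005499
θ = atan2(y, x) = -169.8190° → 190.1810° (mod 360°)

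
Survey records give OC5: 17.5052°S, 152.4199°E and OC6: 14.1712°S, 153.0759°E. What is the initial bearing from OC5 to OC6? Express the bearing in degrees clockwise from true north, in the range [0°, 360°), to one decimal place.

Δλ = 0.6560°
y = sin Δλ · cos φ₂ = 0.011101
x = cos φ₁ sin φ₂ − sin φ₁ cos φ₂ cos Δλ = 0.058137
θ = atan2(y, x) = 10.8099° → 10.8099° (mod 360°)

10.8°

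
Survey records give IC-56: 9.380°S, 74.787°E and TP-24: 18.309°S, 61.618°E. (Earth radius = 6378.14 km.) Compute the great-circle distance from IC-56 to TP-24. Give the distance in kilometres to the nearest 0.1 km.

Δφ = -8.9290°,  Δλ = -13.1690°
a = sin²(Δφ/2) + cos φ₁ cos φ₂ sin²(Δλ/2) = 0.018376
c = 2·arcsin(√a) = 0.271950 rad = 15.5816°
d = R·c = 6378.14 × 0.271950 = 1734.5 km

1734.5 km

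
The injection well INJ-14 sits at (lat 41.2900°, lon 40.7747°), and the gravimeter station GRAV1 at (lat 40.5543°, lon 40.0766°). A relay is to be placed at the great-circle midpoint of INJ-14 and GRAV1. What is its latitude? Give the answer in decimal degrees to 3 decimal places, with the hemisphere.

40.923°N

Bx = cos φ₂ cos Δλ = 0.759734,  By = cos φ₂ sin Δλ = -0.009257
φₘ = atan2(sin φ₁ + sin φ₂, √((cos φ₁ + Bx)² + By²)) = 40.92268°
λₘ = λ₁ + atan2(By, cos φ₁ + Bx) = 40.42371°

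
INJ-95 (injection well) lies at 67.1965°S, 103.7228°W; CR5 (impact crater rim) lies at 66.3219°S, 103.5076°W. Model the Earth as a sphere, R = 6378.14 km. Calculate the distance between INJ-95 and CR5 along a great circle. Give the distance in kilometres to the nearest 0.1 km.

Δφ = 0.8746°,  Δλ = 0.2152°
a = sin²(Δφ/2) + cos φ₁ cos φ₂ sin²(Δλ/2) = 0.000059
c = 2·arcsin(√a) = 0.015336 rad = 0.8787°
d = R·c = 6378.14 × 0.015336 = 97.8 km

97.8 km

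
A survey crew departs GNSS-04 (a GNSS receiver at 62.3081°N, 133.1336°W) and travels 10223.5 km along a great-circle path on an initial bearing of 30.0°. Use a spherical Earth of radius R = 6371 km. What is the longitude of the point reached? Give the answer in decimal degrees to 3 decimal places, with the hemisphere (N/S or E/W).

14.292°E

δ = d/R = 10223.5/6371 = 1.604693 rad
φ₂ = arcsin(sin φ₁ cos δ + cos φ₁ sin δ cos θ)
   = arcsin(0.88546·-0.03389 + 0.46472·0.99943·0.86603) = 21.85241°
λ₂ = λ₁ + atan2(sin θ sin δ cos φ₁, cos δ − sin φ₁ sin φ₂) = 14.29168°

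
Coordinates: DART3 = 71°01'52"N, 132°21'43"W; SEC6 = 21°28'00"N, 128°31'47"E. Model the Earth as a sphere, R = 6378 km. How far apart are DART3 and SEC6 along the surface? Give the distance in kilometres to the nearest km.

DART3: φ = +71.03111°, λ = -132.36194°
SEC6: φ = +21.46667°, λ = +128.52972°
Δφ = -49.5644°,  Δλ = -99.1083°
a = sin²(Δφ/2) + cos φ₁ cos φ₂ sin²(Δλ/2) = 0.350900
c = 2·arcsin(√a) = 1.267991 rad = 72.6505°
d = R·c = 6378 × 1.267991 = 8087.2 km

8087 km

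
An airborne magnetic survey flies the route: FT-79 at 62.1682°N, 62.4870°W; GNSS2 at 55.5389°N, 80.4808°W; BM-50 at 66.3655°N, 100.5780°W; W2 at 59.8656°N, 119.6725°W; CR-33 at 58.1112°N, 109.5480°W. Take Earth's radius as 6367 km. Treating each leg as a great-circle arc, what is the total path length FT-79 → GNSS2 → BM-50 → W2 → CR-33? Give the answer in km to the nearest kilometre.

FT-79→GNSS2: c = 0.198352 rad, d = 1262.90 km
GNSS2→BM-50: c = 0.252113 rad, d = 1605.20 km
BM-50→W2: c = 0.187365 rad, d = 1192.95 km
W2→CR-33: c = 0.095938 rad, d = 610.84 km
Total = 1262.90 + 1605.20 + 1192.95 + 610.84 = 4671.89 km

4672 km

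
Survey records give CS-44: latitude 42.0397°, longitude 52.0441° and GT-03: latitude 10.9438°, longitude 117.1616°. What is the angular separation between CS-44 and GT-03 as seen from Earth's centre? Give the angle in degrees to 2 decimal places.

64.28°

Δφ = -31.0959°,  Δλ = 65.1175°
a = sin²(Δφ/2) + cos φ₁ cos φ₂ sin²(Δλ/2) = 0.283032
c = 2·arcsin(√a) = 1.121939 rad = 64.2824°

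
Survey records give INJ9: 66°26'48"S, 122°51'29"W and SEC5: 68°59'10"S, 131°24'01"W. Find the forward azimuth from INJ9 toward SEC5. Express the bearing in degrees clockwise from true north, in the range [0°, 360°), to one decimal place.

228.0°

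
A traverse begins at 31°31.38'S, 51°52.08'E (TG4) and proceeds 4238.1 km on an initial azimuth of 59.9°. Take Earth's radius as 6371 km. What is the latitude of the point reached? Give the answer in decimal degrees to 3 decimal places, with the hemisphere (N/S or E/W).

8.482°S

TG4: φ = -31.52300°, λ = +51.86800°
δ = d/R = 4238.1/6371 = 0.665217 rad
φ₂ = arcsin(sin φ₁ cos δ + cos φ₁ sin δ cos θ)
   = arcsin(-0.52284·0.78678 + 0.85243·0.61723·0.50151) = -8.48175°
λ₂ = λ₁ + atan2(sin θ sin δ cos φ₁, cos δ − sin φ₁ sin φ₂) = 84.54500°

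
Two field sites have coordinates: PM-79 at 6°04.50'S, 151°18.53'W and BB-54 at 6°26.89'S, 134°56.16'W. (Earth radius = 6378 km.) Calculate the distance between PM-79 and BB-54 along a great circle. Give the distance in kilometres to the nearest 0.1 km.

PM-79: φ = -6.07500°, λ = -151.30883°
BB-54: φ = -6.44817°, λ = -134.93600°
Δφ = -0.3732°,  Δλ = 16.3728°
a = sin²(Δφ/2) + cos φ₁ cos φ₂ sin²(Δλ/2) = 0.020045
c = 2·arcsin(√a) = 0.284118 rad = 16.2787°
d = R·c = 6378 × 0.284118 = 1812.1 km

1812.1 km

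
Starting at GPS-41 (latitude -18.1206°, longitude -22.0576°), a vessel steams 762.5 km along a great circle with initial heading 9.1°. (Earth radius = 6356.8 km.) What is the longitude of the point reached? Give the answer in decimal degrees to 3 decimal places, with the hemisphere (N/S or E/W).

δ = d/R = 762.5/6356.8 = 0.119950 rad
φ₂ = arcsin(sin φ₁ cos δ + cos φ₁ sin δ cos θ)
   = arcsin(-0.31102·0.99281 + 0.95040·0.11966·0.98741) = -11.33159°
λ₂ = λ₁ + atan2(sin θ sin δ cos φ₁, cos δ − sin φ₁ sin φ₂) = -20.95161°

20.952°W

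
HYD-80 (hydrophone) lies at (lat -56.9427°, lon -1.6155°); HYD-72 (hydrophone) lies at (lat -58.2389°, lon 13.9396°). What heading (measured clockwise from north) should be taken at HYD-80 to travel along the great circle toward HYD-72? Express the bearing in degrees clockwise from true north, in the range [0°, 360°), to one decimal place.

105.4°

Δλ = 15.5551°
y = sin Δλ · cos φ₂ = 0.141156
x = cos φ₁ sin φ₂ − sin φ₁ cos φ₂ cos Δλ = -0.038780
θ = atan2(y, x) = 105.3618° → 105.3618° (mod 360°)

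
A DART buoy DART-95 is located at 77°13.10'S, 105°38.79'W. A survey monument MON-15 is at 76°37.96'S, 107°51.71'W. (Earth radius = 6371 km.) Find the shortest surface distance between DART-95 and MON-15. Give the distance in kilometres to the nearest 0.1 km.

85.7 km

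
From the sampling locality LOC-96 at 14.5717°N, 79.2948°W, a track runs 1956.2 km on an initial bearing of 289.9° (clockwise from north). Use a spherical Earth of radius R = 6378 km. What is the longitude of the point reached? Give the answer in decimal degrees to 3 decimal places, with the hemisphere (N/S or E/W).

δ = d/R = 1956.2/6378 = 0.306711 rad
φ₂ = arcsin(sin φ₁ cos δ + cos φ₁ sin δ cos θ)
   = arcsin(0.25159·0.95333 + 0.96783·0.30192·0.34038) = 19.83504°
λ₂ = λ₁ + atan2(sin θ sin δ cos φ₁, cos δ − sin φ₁ sin φ₂) = -96.86059°

96.861°W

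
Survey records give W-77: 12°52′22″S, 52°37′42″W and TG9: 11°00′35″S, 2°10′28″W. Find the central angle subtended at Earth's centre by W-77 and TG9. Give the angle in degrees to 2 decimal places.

49.32°

W-77: φ = -12.87278°, λ = -52.62833°
TG9: φ = -11.00972°, λ = -2.17444°
Δφ = 1.8631°,  Δλ = 50.4539°
a = sin²(Δφ/2) + cos φ₁ cos φ₂ sin²(Δλ/2) = 0.174090
c = 2·arcsin(√a) = 0.860815 rad = 49.3211°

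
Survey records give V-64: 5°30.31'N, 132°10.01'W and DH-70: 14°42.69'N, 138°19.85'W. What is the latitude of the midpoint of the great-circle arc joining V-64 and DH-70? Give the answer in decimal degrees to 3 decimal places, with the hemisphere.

10.123°N

V-64: φ = +5.50517°, λ = -132.16683°
DH-70: φ = +14.71150°, λ = -138.33083°
Bx = cos φ₂ cos Δλ = 0.961625,  By = cos φ₂ sin Δλ = -0.103855
φₘ = atan2(sin φ₁ + sin φ₂, √((cos φ₁ + Bx)² + By²)) = 10.12267°
λₘ = λ₁ + atan2(By, cos φ₁ + Bx) = -135.20455°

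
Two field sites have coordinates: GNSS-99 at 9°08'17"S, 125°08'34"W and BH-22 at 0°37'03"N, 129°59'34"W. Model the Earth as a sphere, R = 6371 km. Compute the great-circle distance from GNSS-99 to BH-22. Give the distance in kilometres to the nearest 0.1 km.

1210.5 km

GNSS-99: φ = -9.13806°, λ = -125.14278°
BH-22: φ = +0.61750°, λ = -129.99278°
Δφ = 9.7556°,  Δλ = -4.8500°
a = sin²(Δφ/2) + cos φ₁ cos φ₂ sin²(Δλ/2) = 0.008998
c = 2·arcsin(√a) = 0.189997 rad = 10.8860°
d = R·c = 6371 × 0.189997 = 1210.5 km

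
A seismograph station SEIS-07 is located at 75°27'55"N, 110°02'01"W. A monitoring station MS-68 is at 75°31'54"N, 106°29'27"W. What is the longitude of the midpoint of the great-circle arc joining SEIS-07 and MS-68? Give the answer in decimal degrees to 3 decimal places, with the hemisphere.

108.266°W

SEIS-07: φ = +75.46528°, λ = -110.03361°
MS-68: φ = +75.53167°, λ = -106.49083°
Bx = cos φ₂ cos Δλ = 0.249367,  By = cos φ₂ sin Δλ = 0.015439
φₘ = atan2(sin φ₁ + sin φ₂, √((cos φ₁ + Bx)² + By²)) = 75.50511°
λₘ = λ₁ + atan2(By, cos φ₁ + Bx) = -108.26619°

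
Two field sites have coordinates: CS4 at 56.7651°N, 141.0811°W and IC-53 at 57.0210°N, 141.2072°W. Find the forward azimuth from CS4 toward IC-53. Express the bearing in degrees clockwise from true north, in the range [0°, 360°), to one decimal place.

Δλ = -0.1261°
y = sin Δλ · cos φ₂ = -0.001198
x = cos φ₁ sin φ₂ − sin φ₁ cos φ₂ cos Δλ = 0.004467
θ = atan2(y, x) = -15.0115° → 344.9885° (mod 360°)

345.0°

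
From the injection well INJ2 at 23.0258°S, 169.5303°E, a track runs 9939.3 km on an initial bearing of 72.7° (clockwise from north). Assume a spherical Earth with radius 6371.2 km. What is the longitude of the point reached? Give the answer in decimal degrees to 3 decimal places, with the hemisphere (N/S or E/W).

δ = d/R = 9939.3/6371.2 = 1.560036 rad
φ₂ = arcsin(sin φ₁ cos δ + cos φ₁ sin δ cos θ)
   = arcsin(-0.39115·0.01076 + 0.92033·0.99994·0.29737) = 15.63202°
λ₂ = λ₁ + atan2(sin θ sin δ cos φ₁, cos δ − sin φ₁ sin φ₂) = -108.00060°

108.001°W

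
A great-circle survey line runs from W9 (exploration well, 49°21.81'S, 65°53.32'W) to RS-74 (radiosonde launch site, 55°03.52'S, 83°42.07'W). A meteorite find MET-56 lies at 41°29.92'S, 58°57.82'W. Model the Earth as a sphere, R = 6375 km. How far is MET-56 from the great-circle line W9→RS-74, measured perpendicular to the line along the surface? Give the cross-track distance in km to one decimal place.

W9: φ = -49.36350°, λ = -65.88867°
RS-74: φ = -55.05867°, λ = -83.70117°
MET-56: φ = -41.49867°, λ = -58.96367°
δ₁₃ = central angle W9→MET-56 = 0.161201 rad  (haversine)
θ₁₃ = bearing W9→MET-56 = 34.238°,  θ₁₂ = bearing W9→RS-74 = 235.576°
dₓₜ = R·arcsin(sin δ₁₃ · sin(θ₁₃ − θ₁₂)) = 6375·arcsin(0.16050·sin(-201.339°)) = 372.536 km
|dₓₜ| = 372.536 km

372.5 km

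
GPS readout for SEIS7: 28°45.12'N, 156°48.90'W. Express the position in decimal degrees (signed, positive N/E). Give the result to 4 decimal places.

+28.7520°, -156.8150°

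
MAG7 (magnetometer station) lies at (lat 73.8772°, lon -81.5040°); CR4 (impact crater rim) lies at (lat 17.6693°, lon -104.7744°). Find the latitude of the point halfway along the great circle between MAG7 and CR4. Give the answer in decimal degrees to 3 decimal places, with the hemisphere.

46.186°N

Bx = cos φ₂ cos Δλ = 0.875313,  By = cos φ₂ sin Δλ = -0.376433
φₘ = atan2(sin φ₁ + sin φ₂, √((cos φ₁ + Bx)² + By²)) = 46.18615°
λₘ = λ₁ + atan2(By, cos φ₁ + Bx) = -99.58476°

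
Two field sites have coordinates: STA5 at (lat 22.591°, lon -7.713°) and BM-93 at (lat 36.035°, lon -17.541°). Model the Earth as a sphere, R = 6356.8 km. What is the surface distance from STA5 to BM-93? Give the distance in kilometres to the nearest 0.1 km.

Δφ = 13.4440°,  Δλ = -9.8280°
a = sin²(Δφ/2) + cos φ₁ cos φ₂ sin²(Δλ/2) = 0.019180
c = 2·arcsin(√a) = 0.277874 rad = 15.9210°
d = R·c = 6356.8 × 0.277874 = 1766.4 km

1766.4 km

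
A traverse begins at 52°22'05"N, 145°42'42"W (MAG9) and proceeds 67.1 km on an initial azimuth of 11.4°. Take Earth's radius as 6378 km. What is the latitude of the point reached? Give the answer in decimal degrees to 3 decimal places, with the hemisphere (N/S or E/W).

MAG9: φ = +52.36806°, λ = -145.71167°
δ = d/R = 67.1/6378 = 0.010521 rad
φ₂ = arcsin(sin φ₁ cos δ + cos φ₁ sin δ cos θ)
   = arcsin(0.79195·0.99994 + 0.61059·0.01052·0.98027) = 52.95878°
λ₂ = λ₁ + atan2(sin θ sin δ cos φ₁, cos δ − sin φ₁ sin φ₂) = -145.51388°

52.959°N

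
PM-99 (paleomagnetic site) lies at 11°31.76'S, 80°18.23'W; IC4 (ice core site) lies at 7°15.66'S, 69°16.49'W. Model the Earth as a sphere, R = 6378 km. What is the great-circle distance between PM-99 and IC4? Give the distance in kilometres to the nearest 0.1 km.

1300.8 km

PM-99: φ = -11.52933°, λ = -80.30383°
IC4: φ = -7.26100°, λ = -69.27483°
Δφ = 4.2683°,  Δλ = 11.0290°
a = sin²(Δφ/2) + cos φ₁ cos φ₂ sin²(Δλ/2) = 0.010363
c = 2·arcsin(√a) = 0.203948 rad = 11.6853°
d = R·c = 6378 × 0.203948 = 1300.8 km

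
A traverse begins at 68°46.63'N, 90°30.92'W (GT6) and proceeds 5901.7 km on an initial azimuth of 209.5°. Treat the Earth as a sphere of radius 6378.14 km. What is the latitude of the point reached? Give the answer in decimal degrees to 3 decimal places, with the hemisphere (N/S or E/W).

18.006°N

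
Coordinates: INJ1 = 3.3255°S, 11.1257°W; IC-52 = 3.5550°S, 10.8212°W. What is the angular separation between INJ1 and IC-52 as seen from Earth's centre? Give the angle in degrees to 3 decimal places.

Δφ = -0.2295°,  Δλ = 0.3045°
a = sin²(Δφ/2) + cos φ₁ cos φ₂ sin²(Δλ/2) = 0.000011
c = 2·arcsin(√a) = 0.006647 rad = 0.3809°

0.381°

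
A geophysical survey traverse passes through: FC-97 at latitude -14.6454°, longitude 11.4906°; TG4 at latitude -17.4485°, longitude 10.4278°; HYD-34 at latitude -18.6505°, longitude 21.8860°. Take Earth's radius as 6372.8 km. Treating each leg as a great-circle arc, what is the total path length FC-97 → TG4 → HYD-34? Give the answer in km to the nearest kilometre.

FC-97→TG4: c = 0.052069 rad, d = 331.83 km
TG4→HYD-34: c = 0.191261 rad, d = 1218.87 km
Total = 331.83 + 1218.87 = 1550.69 km

1551 km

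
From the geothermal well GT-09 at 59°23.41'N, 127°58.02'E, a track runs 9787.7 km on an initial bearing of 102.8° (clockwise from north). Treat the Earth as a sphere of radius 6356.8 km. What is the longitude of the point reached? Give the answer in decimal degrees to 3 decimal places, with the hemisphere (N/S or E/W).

153.990°W

GT-09: φ = +59.39017°, λ = +127.96700°
δ = d/R = 9787.7/6356.8 = 1.539721 rad
φ₂ = arcsin(sin φ₁ cos δ + cos φ₁ sin δ cos θ)
   = arcsin(0.86065·0.03107 + 0.50919·0.99952·-0.22155) = -4.93439°
λ₂ = λ₁ + atan2(sin θ sin δ cos φ₁, cos δ − sin φ₁ sin φ₂) = -153.98974°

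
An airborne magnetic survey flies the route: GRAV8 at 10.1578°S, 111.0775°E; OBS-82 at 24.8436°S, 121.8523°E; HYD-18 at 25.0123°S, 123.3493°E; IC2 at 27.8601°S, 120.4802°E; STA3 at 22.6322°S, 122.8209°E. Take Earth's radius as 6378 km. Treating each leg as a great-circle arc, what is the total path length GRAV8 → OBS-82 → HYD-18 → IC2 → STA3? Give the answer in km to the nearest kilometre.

GRAV8→OBS-82: c = 0.312453 rad, d = 1992.82 km
OBS-82→HYD-18: c = 0.023876 rad, d = 152.28 km
HYD-18→IC2: c = 0.066934 rad, d = 426.91 km
IC2→STA3: c = 0.098434 rad, d = 627.81 km
Total = 1992.82 + 152.28 + 426.91 + 627.81 = 3199.82 km

3200 km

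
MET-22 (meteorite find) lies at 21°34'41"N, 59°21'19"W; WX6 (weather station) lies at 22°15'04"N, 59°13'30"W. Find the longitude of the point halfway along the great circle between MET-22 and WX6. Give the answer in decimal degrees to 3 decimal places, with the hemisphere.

59.290°W

MET-22: φ = +21.57806°, λ = -59.35528°
WX6: φ = +22.25111°, λ = -59.22500°
Bx = cos φ₂ cos Δλ = 0.925531,  By = cos φ₂ sin Δλ = 0.002104
φₘ = atan2(sin φ₁ + sin φ₂, √((cos φ₁ + Bx)² + By²)) = 21.91460°
λₘ = λ₁ + atan2(By, cos φ₁ + Bx) = -59.29029°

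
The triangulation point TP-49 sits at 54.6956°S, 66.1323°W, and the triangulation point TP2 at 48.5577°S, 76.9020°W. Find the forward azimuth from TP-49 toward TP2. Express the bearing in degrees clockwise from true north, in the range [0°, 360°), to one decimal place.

Δλ = -10.7697°
y = sin Δλ · cos φ₂ = -0.123677
x = cos φ₁ sin φ₂ − sin φ₁ cos φ₂ cos Δλ = 0.097408
θ = atan2(y, x) = -51.7762° → 308.2238° (mod 360°)

308.2°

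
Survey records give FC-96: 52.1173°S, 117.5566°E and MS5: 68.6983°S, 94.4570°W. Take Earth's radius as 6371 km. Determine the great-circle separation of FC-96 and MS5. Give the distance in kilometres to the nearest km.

6326 km

Δφ = -16.5810°,  Δλ = 147.9864°
a = sin²(Δφ/2) + cos φ₁ cos φ₂ sin²(Δλ/2) = 0.226900
c = 2·arcsin(√a) = 0.992974 rad = 56.8932°
d = R·c = 6371 × 0.992974 = 6326.2 km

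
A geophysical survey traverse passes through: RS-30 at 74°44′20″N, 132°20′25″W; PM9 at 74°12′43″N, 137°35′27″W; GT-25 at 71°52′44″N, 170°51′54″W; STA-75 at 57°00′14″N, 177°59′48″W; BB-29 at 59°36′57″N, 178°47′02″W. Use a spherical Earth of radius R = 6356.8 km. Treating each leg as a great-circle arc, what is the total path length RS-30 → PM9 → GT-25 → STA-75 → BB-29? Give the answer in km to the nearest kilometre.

RS-30: φ = +74.73889°, λ = -132.34028°
PM9: φ = +74.21194°, λ = -137.59083°
GT-25: φ = +71.87889°, λ = -170.86500°
STA-75: φ = +57.00389°, λ = -177.99667°
BB-29: φ = +59.61583°, λ = -178.78389°
RS-30→PM9: c = 0.026184 rad, d = 166.45 km
PM9→GT-25: c = 0.171690 rad, d = 1091.40 km
GT-25→STA-75: c = 0.264674 rad, d = 1682.48 km
STA-75→BB-29: c = 0.046154 rad, d = 293.39 km
Total = 166.45 + 1091.40 + 1682.48 + 293.39 = 3233.72 km

3234 km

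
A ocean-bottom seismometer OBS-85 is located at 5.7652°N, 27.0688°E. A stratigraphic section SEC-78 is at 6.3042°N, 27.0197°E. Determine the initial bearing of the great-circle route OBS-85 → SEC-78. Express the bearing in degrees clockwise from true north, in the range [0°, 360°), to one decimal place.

Δλ = -0.0491°
y = sin Δλ · cos φ₂ = -0.000852
x = cos φ₁ sin φ₂ − sin φ₁ cos φ₂ cos Δλ = 0.009407
θ = atan2(y, x) = -5.1737° → 354.8263° (mod 360°)

354.8°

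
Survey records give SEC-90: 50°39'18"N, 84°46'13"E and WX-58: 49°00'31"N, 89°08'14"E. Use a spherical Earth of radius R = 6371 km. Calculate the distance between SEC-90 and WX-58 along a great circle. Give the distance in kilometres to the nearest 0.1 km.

362.7 km

SEC-90: φ = +50.65500°, λ = +84.77028°
WX-58: φ = +49.00861°, λ = +89.13722°
Δφ = -1.6464°,  Δλ = 4.3669°
a = sin²(Δφ/2) + cos φ₁ cos φ₂ sin²(Δλ/2) = 0.000810
c = 2·arcsin(√a) = 0.056931 rad = 3.2619°
d = R·c = 6371 × 0.056931 = 362.7 km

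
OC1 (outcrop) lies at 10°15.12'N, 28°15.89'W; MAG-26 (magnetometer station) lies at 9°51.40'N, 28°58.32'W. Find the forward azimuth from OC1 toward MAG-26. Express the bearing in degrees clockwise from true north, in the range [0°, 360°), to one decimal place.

OC1: φ = +10.25200°, λ = -28.26483°
MAG-26: φ = +9.85667°, λ = -28.97200°
Δλ = -0.7072°
y = sin Δλ · cos φ₂ = -0.012160
x = cos φ₁ sin φ₂ − sin φ₁ cos φ₂ cos Δλ = -0.006886
θ = atan2(y, x) = -119.5240° → 240.4760° (mod 360°)

240.5°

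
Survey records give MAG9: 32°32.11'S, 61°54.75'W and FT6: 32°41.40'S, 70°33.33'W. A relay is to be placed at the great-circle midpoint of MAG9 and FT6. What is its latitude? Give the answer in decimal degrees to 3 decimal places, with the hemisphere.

MAG9: φ = -32.53517°, λ = -61.91250°
FT6: φ = -32.69000°, λ = -70.55550°
Bx = cos φ₂ cos Δλ = 0.832048,  By = cos φ₂ sin Δλ = -0.126474
φₘ = atan2(sin φ₁ + sin φ₂, √((cos φ₁ + Bx)² + By²)) = -32.68668°
λₘ = λ₁ + atan2(By, cos φ₁ + Bx) = -66.23026°

32.687°S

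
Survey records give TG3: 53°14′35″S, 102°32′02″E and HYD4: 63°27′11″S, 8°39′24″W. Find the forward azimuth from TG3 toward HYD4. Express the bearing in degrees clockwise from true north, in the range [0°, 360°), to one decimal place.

212.1°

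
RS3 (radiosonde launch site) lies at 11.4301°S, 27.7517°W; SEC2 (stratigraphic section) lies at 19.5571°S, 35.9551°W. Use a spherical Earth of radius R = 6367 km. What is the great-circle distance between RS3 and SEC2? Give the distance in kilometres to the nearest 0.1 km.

Δφ = -8.1270°,  Δλ = -8.2034°
a = sin²(Δφ/2) + cos φ₁ cos φ₂ sin²(Δλ/2) = 0.009747
c = 2·arcsin(√a) = 0.197774 rad = 11.3316°
d = R·c = 6367 × 0.197774 = 1259.2 km

1259.2 km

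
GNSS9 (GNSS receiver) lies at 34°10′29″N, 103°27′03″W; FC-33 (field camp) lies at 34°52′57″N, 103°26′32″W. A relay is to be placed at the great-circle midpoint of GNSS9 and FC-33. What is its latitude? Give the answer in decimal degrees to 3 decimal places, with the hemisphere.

34.529°N

GNSS9: φ = +34.17472°, λ = -103.45083°
FC-33: φ = +34.88250°, λ = -103.44222°
Bx = cos φ₂ cos Δλ = 0.820327,  By = cos φ₂ sin Δλ = 0.000123
φₘ = atan2(sin φ₁ + sin φ₂, √((cos φ₁ + Bx)² + By²)) = 34.52861°
λₘ = λ₁ + atan2(By, cos φ₁ + Bx) = -103.44655°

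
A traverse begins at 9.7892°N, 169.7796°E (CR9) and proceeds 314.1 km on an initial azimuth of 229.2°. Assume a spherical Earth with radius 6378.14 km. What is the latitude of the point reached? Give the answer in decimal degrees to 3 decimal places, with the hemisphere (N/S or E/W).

7.939°N

δ = d/R = 314.1/6378.14 = 0.049246 rad
φ₂ = arcsin(sin φ₁ cos δ + cos φ₁ sin δ cos θ)
   = arcsin(0.17002·0.99879 + 0.98544·0.04923·-0.65342) = 7.93910°
λ₂ = λ₁ + atan2(sin θ sin δ cos φ₁, cos δ − sin φ₁ sin φ₂) = 167.62335°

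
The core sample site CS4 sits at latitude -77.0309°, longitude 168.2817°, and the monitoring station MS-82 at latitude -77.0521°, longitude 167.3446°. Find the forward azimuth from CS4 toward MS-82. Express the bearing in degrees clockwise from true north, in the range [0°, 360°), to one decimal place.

263.8°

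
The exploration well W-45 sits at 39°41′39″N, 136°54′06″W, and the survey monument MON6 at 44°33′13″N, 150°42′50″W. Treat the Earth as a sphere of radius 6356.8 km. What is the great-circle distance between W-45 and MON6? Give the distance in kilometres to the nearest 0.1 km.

W-45: φ = +39.69417°, λ = -136.90167°
MON6: φ = +44.55361°, λ = -150.71389°
Δφ = 4.8594°,  Δλ = -13.8122°
a = sin²(Δφ/2) + cos φ₁ cos φ₂ sin²(Δλ/2) = 0.009725
c = 2·arcsin(√a) = 0.197552 rad = 11.3189°
d = R·c = 6356.8 × 0.197552 = 1255.8 km

1255.8 km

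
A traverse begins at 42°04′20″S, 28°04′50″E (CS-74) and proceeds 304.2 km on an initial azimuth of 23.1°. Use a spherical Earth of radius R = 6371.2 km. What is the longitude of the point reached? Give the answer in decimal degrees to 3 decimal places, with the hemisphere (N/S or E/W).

29.472°E

CS-74: φ = -42.07222°, λ = +28.08056°
δ = d/R = 304.2/6371.2 = 0.047746 rad
φ₂ = arcsin(sin φ₁ cos δ + cos φ₁ sin δ cos θ)
   = arcsin(-0.67007·0.99886 + 0.74230·0.04773·0.91982) = -39.54732°
λ₂ = λ₁ + atan2(sin θ sin δ cos φ₁, cos δ − sin φ₁ sin φ₂) = 29.47207°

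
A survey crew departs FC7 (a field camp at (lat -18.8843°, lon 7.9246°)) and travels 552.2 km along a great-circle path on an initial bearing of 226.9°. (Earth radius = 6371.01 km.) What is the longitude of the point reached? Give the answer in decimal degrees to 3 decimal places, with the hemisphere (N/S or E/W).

δ = d/R = 552.2/6371.01 = 0.086674 rad
φ₂ = arcsin(sin φ₁ cos δ + cos φ₁ sin δ cos θ)
   = arcsin(-0.32366·0.99625 + 0.94617·0.08657·-0.68327) = -22.23507°
λ₂ = λ₁ + atan2(sin θ sin δ cos φ₁, cos δ − sin φ₁ sin φ₂) = 4.00914°

4.009°E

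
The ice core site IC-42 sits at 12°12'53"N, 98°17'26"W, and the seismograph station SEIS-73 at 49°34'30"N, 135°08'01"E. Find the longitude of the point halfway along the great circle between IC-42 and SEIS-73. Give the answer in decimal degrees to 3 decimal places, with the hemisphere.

139.677°W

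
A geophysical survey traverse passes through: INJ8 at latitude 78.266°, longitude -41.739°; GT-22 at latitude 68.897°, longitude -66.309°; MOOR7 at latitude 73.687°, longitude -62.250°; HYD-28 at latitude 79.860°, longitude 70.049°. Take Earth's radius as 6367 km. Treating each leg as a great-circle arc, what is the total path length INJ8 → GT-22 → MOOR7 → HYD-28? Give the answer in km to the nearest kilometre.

INJ8→GT-22: c = 0.200182 rad, d = 1274.56 km
GT-22→MOOR7: c = 0.086586 rad, d = 551.29 km
MOOR7→HYD-28: c = 0.423952 rad, d = 2699.30 km
Total = 1274.56 + 551.29 + 2699.30 = 4525.15 km

4525 km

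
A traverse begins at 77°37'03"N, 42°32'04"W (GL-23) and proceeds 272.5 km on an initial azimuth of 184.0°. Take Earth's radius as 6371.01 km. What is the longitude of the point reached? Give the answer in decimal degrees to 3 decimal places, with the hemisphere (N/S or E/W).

43.202°W

GL-23: φ = +77.61750°, λ = -42.53444°
δ = d/R = 272.5/6371.01 = 0.042772 rad
φ₂ = arcsin(sin φ₁ cos δ + cos φ₁ sin δ cos θ)
   = arcsin(0.97674·0.99909 + 0.21444·0.04276·-0.99756) = 75.17185°
λ₂ = λ₁ + atan2(sin θ sin δ cos φ₁, cos δ − sin φ₁ sin φ₂) = -43.20223°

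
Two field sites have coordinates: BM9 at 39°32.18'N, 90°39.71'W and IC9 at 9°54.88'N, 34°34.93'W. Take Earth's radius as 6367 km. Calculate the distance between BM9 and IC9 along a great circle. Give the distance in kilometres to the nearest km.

6418 km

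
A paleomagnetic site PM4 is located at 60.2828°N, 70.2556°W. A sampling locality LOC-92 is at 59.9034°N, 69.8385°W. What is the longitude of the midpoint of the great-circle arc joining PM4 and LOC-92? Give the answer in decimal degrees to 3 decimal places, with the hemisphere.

Bx = cos φ₂ cos Δλ = 0.501446,  By = cos φ₂ sin Δλ = 0.003650
φₘ = atan2(sin φ₁ + sin φ₂, √((cos φ₁ + Bx)² + By²)) = 60.09326°
λₘ = λ₁ + atan2(By, cos φ₁ + Bx) = -70.04585°

70.046°W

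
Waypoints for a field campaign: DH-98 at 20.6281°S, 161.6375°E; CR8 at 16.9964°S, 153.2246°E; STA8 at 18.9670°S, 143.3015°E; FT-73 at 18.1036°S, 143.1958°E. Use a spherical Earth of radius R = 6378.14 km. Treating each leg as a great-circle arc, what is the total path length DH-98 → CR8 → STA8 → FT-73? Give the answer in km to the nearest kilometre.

2144 km

DH-98→CR8: c = 0.152720 rad, d = 974.07 km
CR8→STA8: c = 0.168254 rad, d = 1073.15 km
STA8→FT-73: c = 0.015170 rad, d = 96.76 km
Total = 974.07 + 1073.15 + 96.76 = 2143.97 km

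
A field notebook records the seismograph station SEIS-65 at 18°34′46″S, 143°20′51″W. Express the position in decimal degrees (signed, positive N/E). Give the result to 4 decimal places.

lat: 18.5794° S → -18.5794°
lon: 143.3475° W → -143.3475°

-18.5794°, -143.3475°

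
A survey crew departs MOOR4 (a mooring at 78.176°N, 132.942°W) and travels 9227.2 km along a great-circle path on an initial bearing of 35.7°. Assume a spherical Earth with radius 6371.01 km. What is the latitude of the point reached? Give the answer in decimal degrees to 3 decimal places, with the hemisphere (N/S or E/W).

16.543°N

δ = d/R = 9227.2/6371.01 = 1.448310 rad
φ₂ = arcsin(sin φ₁ cos δ + cos φ₁ sin δ cos θ)
   = arcsin(0.97878·0.12218 + 0.20491·0.99251·0.81208) = 16.54340°
λ₂ = λ₁ + atan2(sin θ sin δ cos φ₁, cos δ − sin φ₁ sin φ₂) = 9.88816°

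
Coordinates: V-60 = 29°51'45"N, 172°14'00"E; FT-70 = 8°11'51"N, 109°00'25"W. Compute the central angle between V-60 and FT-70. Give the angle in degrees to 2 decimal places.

V-60: φ = +29.86250°, λ = +172.23333°
FT-70: φ = +8.19750°, λ = -109.00694°
Δφ = -21.6650°,  Δλ = 78.7597°
a = sin²(Δφ/2) + cos φ₁ cos φ₂ sin²(Δλ/2) = 0.380844
c = 2·arcsin(√a) = 1.330169 rad = 76.2131°

76.21°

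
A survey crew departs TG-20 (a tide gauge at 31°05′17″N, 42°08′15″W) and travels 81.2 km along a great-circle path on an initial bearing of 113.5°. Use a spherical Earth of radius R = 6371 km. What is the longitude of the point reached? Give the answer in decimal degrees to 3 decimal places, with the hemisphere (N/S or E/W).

TG-20: φ = +31.08806°, λ = -42.13750°
δ = d/R = 81.2/6371 = 0.012745 rad
φ₂ = arcsin(sin φ₁ cos δ + cos φ₁ sin δ cos θ)
   = arcsin(0.51635·0.99992 + 0.85637·0.01274·-0.39875) = 30.79452°
λ₂ = λ₁ + atan2(sin θ sin δ cos φ₁, cos δ − sin φ₁ sin φ₂) = -41.35790°

41.358°W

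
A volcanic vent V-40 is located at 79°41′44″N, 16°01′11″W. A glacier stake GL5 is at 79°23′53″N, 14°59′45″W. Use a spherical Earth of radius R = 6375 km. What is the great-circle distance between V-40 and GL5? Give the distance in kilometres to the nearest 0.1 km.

V-40: φ = +79.69556°, λ = -16.01972°
GL5: φ = +79.39806°, λ = -14.99583°
Δφ = -0.2975°,  Δλ = 1.0239°
a = sin²(Δφ/2) + cos φ₁ cos φ₂ sin²(Δλ/2) = 0.000009
c = 2·arcsin(√a) = 0.006121 rad = 0.3507°
d = R·c = 6375 × 0.006121 = 39.0 km

39.0 km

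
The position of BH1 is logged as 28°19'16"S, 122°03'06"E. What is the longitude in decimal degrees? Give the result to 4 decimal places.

122.0517°E

122° + 3′/60 + 6″/3600 = 122 + 0.05000 + 0.00167 = 122.0517°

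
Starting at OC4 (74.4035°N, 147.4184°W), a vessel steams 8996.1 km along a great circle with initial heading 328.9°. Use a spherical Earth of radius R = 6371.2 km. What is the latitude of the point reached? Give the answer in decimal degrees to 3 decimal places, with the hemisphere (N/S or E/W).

22.311°N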